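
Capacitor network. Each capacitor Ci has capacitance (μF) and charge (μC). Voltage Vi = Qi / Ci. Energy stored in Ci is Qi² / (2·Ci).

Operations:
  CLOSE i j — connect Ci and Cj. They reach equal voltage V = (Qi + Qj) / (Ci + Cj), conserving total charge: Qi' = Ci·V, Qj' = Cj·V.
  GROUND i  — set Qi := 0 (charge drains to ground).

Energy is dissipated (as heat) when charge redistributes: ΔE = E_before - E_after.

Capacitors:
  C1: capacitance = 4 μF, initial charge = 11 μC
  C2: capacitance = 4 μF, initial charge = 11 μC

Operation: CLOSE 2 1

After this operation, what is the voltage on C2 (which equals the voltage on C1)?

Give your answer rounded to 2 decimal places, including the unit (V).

Answer: 2.75 V

Derivation:
Initial: C1(4μF, Q=11μC, V=2.75V), C2(4μF, Q=11μC, V=2.75V)
Op 1: CLOSE 2-1: Q_total=22.00, C_total=8.00, V=2.75; Q2=11.00, Q1=11.00; dissipated=0.000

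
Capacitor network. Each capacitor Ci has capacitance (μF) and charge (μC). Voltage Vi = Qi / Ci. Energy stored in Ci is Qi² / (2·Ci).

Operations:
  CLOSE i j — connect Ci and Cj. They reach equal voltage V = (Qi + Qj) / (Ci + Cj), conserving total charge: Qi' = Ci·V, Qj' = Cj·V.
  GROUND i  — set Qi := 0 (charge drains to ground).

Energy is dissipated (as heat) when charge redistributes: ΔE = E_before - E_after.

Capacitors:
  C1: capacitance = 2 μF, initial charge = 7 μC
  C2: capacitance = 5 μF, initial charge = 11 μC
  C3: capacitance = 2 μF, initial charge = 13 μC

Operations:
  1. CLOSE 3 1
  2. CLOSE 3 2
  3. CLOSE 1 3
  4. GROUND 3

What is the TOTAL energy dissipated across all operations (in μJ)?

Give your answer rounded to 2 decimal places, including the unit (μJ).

Initial: C1(2μF, Q=7μC, V=3.50V), C2(5μF, Q=11μC, V=2.20V), C3(2μF, Q=13μC, V=6.50V)
Op 1: CLOSE 3-1: Q_total=20.00, C_total=4.00, V=5.00; Q3=10.00, Q1=10.00; dissipated=4.500
Op 2: CLOSE 3-2: Q_total=21.00, C_total=7.00, V=3.00; Q3=6.00, Q2=15.00; dissipated=5.600
Op 3: CLOSE 1-3: Q_total=16.00, C_total=4.00, V=4.00; Q1=8.00, Q3=8.00; dissipated=2.000
Op 4: GROUND 3: Q3=0; energy lost=16.000
Total dissipated: 28.100 μJ

Answer: 28.10 μJ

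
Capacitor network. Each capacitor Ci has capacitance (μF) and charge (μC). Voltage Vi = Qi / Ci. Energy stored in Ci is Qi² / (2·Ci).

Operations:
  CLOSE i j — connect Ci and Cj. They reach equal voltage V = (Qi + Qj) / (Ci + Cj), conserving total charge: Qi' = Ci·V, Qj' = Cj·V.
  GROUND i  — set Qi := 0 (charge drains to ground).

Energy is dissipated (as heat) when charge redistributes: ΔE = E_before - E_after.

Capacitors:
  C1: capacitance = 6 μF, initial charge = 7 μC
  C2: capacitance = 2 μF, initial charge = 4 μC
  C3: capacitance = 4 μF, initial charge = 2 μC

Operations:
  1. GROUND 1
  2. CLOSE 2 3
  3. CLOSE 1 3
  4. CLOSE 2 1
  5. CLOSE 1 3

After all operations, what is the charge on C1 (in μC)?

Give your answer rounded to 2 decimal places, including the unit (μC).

Answer: 2.94 μC

Derivation:
Initial: C1(6μF, Q=7μC, V=1.17V), C2(2μF, Q=4μC, V=2.00V), C3(4μF, Q=2μC, V=0.50V)
Op 1: GROUND 1: Q1=0; energy lost=4.083
Op 2: CLOSE 2-3: Q_total=6.00, C_total=6.00, V=1.00; Q2=2.00, Q3=4.00; dissipated=1.500
Op 3: CLOSE 1-3: Q_total=4.00, C_total=10.00, V=0.40; Q1=2.40, Q3=1.60; dissipated=1.200
Op 4: CLOSE 2-1: Q_total=4.40, C_total=8.00, V=0.55; Q2=1.10, Q1=3.30; dissipated=0.270
Op 5: CLOSE 1-3: Q_total=4.90, C_total=10.00, V=0.49; Q1=2.94, Q3=1.96; dissipated=0.027
Final charges: Q1=2.94, Q2=1.10, Q3=1.96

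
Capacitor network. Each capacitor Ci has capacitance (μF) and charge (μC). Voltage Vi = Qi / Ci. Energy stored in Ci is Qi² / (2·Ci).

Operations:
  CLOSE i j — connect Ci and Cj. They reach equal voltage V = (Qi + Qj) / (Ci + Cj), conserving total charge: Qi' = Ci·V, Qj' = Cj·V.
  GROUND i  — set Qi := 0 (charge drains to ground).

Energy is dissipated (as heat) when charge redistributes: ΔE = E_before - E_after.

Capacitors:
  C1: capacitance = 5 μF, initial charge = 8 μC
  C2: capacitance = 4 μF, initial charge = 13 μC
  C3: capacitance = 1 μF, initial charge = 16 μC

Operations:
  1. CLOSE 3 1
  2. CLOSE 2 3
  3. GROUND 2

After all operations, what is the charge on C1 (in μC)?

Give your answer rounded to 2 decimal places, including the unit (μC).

Initial: C1(5μF, Q=8μC, V=1.60V), C2(4μF, Q=13μC, V=3.25V), C3(1μF, Q=16μC, V=16.00V)
Op 1: CLOSE 3-1: Q_total=24.00, C_total=6.00, V=4.00; Q3=4.00, Q1=20.00; dissipated=86.400
Op 2: CLOSE 2-3: Q_total=17.00, C_total=5.00, V=3.40; Q2=13.60, Q3=3.40; dissipated=0.225
Op 3: GROUND 2: Q2=0; energy lost=23.120
Final charges: Q1=20.00, Q2=0.00, Q3=3.40

Answer: 20.00 μC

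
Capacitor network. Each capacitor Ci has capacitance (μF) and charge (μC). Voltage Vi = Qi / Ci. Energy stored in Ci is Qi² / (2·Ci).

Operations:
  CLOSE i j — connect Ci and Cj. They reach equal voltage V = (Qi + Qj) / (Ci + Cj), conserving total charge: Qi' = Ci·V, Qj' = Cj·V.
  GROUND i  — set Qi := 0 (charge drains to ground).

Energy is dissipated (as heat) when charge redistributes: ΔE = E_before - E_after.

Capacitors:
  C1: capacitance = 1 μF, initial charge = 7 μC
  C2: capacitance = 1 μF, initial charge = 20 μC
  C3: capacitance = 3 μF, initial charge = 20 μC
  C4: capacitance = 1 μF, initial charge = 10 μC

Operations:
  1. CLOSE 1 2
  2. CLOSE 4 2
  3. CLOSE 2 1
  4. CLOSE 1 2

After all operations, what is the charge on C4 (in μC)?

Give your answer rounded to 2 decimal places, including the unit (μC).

Answer: 11.75 μC

Derivation:
Initial: C1(1μF, Q=7μC, V=7.00V), C2(1μF, Q=20μC, V=20.00V), C3(3μF, Q=20μC, V=6.67V), C4(1μF, Q=10μC, V=10.00V)
Op 1: CLOSE 1-2: Q_total=27.00, C_total=2.00, V=13.50; Q1=13.50, Q2=13.50; dissipated=42.250
Op 2: CLOSE 4-2: Q_total=23.50, C_total=2.00, V=11.75; Q4=11.75, Q2=11.75; dissipated=3.062
Op 3: CLOSE 2-1: Q_total=25.25, C_total=2.00, V=12.62; Q2=12.62, Q1=12.62; dissipated=0.766
Op 4: CLOSE 1-2: Q_total=25.25, C_total=2.00, V=12.62; Q1=12.62, Q2=12.62; dissipated=0.000
Final charges: Q1=12.62, Q2=12.62, Q3=20.00, Q4=11.75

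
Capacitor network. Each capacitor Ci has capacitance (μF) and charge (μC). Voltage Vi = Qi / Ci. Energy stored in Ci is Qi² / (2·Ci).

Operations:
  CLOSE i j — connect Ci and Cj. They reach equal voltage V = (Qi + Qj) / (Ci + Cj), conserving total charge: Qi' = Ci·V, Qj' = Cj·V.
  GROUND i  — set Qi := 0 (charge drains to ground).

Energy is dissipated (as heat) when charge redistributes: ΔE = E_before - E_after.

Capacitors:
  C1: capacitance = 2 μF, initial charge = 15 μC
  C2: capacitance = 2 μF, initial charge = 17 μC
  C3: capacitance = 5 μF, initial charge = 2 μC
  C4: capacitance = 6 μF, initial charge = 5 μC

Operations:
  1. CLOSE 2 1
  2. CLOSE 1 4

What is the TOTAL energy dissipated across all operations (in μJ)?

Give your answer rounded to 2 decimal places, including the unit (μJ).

Answer: 39.02 μJ

Derivation:
Initial: C1(2μF, Q=15μC, V=7.50V), C2(2μF, Q=17μC, V=8.50V), C3(5μF, Q=2μC, V=0.40V), C4(6μF, Q=5μC, V=0.83V)
Op 1: CLOSE 2-1: Q_total=32.00, C_total=4.00, V=8.00; Q2=16.00, Q1=16.00; dissipated=0.500
Op 2: CLOSE 1-4: Q_total=21.00, C_total=8.00, V=2.62; Q1=5.25, Q4=15.75; dissipated=38.521
Total dissipated: 39.021 μJ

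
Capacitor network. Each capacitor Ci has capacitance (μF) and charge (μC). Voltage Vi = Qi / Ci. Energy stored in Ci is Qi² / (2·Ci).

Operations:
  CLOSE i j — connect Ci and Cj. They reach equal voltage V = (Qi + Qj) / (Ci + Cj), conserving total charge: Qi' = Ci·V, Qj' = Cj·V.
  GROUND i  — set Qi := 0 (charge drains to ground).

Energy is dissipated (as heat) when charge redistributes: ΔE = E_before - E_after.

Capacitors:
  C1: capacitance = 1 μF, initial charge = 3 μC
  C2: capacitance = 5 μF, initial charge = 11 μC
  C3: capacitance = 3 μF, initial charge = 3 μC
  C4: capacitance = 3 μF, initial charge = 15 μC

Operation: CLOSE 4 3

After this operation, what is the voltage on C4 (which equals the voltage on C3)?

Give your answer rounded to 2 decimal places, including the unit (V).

Answer: 3.00 V

Derivation:
Initial: C1(1μF, Q=3μC, V=3.00V), C2(5μF, Q=11μC, V=2.20V), C3(3μF, Q=3μC, V=1.00V), C4(3μF, Q=15μC, V=5.00V)
Op 1: CLOSE 4-3: Q_total=18.00, C_total=6.00, V=3.00; Q4=9.00, Q3=9.00; dissipated=12.000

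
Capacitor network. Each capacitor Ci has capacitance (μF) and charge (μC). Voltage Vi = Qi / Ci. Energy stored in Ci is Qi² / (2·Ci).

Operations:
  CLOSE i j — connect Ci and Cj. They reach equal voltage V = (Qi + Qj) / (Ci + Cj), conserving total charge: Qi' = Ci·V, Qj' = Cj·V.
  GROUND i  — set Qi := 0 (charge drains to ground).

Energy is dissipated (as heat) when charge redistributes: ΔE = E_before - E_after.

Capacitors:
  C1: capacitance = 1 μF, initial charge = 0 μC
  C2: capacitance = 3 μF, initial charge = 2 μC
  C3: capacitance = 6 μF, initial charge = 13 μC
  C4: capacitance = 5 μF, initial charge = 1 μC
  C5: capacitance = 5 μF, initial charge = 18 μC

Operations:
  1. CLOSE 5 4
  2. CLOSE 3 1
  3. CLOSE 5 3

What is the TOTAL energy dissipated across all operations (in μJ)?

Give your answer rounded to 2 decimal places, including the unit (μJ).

Initial: C1(1μF, Q=0μC, V=0.00V), C2(3μF, Q=2μC, V=0.67V), C3(6μF, Q=13μC, V=2.17V), C4(5μF, Q=1μC, V=0.20V), C5(5μF, Q=18μC, V=3.60V)
Op 1: CLOSE 5-4: Q_total=19.00, C_total=10.00, V=1.90; Q5=9.50, Q4=9.50; dissipated=14.450
Op 2: CLOSE 3-1: Q_total=13.00, C_total=7.00, V=1.86; Q3=11.14, Q1=1.86; dissipated=2.012
Op 3: CLOSE 5-3: Q_total=20.64, C_total=11.00, V=1.88; Q5=9.38, Q3=11.26; dissipated=0.003
Total dissipated: 16.464 μJ

Answer: 16.46 μJ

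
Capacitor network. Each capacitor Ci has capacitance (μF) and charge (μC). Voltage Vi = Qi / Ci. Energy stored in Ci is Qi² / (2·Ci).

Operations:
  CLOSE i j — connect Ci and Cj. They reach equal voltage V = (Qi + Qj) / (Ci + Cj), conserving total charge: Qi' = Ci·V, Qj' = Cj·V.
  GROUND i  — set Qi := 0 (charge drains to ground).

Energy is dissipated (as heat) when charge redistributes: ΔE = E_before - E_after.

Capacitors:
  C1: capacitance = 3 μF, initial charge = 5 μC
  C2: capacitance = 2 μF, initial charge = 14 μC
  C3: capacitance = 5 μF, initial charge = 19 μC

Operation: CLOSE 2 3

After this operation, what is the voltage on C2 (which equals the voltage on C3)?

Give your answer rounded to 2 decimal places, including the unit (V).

Answer: 4.71 V

Derivation:
Initial: C1(3μF, Q=5μC, V=1.67V), C2(2μF, Q=14μC, V=7.00V), C3(5μF, Q=19μC, V=3.80V)
Op 1: CLOSE 2-3: Q_total=33.00, C_total=7.00, V=4.71; Q2=9.43, Q3=23.57; dissipated=7.314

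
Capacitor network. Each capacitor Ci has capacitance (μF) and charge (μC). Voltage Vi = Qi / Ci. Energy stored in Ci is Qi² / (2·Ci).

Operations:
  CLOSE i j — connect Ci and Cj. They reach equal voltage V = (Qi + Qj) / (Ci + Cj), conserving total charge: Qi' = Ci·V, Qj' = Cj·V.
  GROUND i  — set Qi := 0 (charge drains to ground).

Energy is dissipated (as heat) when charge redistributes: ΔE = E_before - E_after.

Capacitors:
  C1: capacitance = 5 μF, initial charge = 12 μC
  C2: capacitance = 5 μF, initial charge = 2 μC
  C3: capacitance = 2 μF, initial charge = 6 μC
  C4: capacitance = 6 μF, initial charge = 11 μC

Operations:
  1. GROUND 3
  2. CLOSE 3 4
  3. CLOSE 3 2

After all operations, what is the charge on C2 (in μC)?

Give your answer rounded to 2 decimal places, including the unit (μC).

Answer: 3.39 μC

Derivation:
Initial: C1(5μF, Q=12μC, V=2.40V), C2(5μF, Q=2μC, V=0.40V), C3(2μF, Q=6μC, V=3.00V), C4(6μF, Q=11μC, V=1.83V)
Op 1: GROUND 3: Q3=0; energy lost=9.000
Op 2: CLOSE 3-4: Q_total=11.00, C_total=8.00, V=1.38; Q3=2.75, Q4=8.25; dissipated=2.521
Op 3: CLOSE 3-2: Q_total=4.75, C_total=7.00, V=0.68; Q3=1.36, Q2=3.39; dissipated=0.679
Final charges: Q1=12.00, Q2=3.39, Q3=1.36, Q4=8.25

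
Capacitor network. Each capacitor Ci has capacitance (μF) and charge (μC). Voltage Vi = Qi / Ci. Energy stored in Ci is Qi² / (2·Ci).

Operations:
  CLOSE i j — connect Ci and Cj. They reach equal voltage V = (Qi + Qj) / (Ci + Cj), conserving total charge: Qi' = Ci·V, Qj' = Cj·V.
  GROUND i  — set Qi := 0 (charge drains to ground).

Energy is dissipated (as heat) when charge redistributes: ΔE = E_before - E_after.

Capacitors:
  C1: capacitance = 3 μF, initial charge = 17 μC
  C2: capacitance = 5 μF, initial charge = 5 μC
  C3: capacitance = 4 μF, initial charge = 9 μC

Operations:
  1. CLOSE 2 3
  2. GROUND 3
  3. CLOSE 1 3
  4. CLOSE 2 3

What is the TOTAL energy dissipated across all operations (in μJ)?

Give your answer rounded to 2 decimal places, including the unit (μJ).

Answer: 34.95 μJ

Derivation:
Initial: C1(3μF, Q=17μC, V=5.67V), C2(5μF, Q=5μC, V=1.00V), C3(4μF, Q=9μC, V=2.25V)
Op 1: CLOSE 2-3: Q_total=14.00, C_total=9.00, V=1.56; Q2=7.78, Q3=6.22; dissipated=1.736
Op 2: GROUND 3: Q3=0; energy lost=4.840
Op 3: CLOSE 1-3: Q_total=17.00, C_total=7.00, V=2.43; Q1=7.29, Q3=9.71; dissipated=27.524
Op 4: CLOSE 2-3: Q_total=17.49, C_total=9.00, V=1.94; Q2=9.72, Q3=7.77; dissipated=0.847
Total dissipated: 34.946 μJ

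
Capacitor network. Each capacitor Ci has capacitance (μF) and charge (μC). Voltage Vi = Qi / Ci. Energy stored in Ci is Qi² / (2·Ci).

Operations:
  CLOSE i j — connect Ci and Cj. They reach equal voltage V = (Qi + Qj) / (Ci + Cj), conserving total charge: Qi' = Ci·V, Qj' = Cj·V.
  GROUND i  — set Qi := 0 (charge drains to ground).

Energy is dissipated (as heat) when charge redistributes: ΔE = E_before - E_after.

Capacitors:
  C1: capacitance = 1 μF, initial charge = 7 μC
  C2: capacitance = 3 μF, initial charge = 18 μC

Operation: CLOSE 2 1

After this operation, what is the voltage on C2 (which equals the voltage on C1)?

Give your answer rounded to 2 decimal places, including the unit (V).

Answer: 6.25 V

Derivation:
Initial: C1(1μF, Q=7μC, V=7.00V), C2(3μF, Q=18μC, V=6.00V)
Op 1: CLOSE 2-1: Q_total=25.00, C_total=4.00, V=6.25; Q2=18.75, Q1=6.25; dissipated=0.375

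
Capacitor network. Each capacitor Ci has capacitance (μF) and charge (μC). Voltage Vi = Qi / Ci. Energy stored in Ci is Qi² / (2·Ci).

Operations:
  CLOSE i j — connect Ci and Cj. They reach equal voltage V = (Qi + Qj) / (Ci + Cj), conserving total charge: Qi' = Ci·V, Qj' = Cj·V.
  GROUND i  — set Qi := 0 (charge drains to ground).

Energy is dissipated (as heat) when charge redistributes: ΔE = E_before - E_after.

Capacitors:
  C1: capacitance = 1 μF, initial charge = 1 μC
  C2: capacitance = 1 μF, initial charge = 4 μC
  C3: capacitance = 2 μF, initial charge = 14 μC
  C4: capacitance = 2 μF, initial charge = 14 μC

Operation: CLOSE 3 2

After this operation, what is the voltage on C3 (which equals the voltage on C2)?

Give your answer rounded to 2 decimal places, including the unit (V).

Answer: 6.00 V

Derivation:
Initial: C1(1μF, Q=1μC, V=1.00V), C2(1μF, Q=4μC, V=4.00V), C3(2μF, Q=14μC, V=7.00V), C4(2μF, Q=14μC, V=7.00V)
Op 1: CLOSE 3-2: Q_total=18.00, C_total=3.00, V=6.00; Q3=12.00, Q2=6.00; dissipated=3.000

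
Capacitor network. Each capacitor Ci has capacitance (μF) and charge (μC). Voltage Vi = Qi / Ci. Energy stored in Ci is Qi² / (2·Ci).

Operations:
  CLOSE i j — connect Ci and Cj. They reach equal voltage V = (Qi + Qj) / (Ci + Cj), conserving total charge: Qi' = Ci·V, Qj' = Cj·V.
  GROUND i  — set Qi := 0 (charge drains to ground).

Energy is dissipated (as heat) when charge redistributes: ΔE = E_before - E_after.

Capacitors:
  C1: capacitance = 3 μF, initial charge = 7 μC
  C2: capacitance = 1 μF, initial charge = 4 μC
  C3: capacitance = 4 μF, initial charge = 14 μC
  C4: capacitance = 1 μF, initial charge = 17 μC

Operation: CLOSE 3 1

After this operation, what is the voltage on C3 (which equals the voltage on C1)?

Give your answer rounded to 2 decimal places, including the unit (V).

Answer: 3.00 V

Derivation:
Initial: C1(3μF, Q=7μC, V=2.33V), C2(1μF, Q=4μC, V=4.00V), C3(4μF, Q=14μC, V=3.50V), C4(1μF, Q=17μC, V=17.00V)
Op 1: CLOSE 3-1: Q_total=21.00, C_total=7.00, V=3.00; Q3=12.00, Q1=9.00; dissipated=1.167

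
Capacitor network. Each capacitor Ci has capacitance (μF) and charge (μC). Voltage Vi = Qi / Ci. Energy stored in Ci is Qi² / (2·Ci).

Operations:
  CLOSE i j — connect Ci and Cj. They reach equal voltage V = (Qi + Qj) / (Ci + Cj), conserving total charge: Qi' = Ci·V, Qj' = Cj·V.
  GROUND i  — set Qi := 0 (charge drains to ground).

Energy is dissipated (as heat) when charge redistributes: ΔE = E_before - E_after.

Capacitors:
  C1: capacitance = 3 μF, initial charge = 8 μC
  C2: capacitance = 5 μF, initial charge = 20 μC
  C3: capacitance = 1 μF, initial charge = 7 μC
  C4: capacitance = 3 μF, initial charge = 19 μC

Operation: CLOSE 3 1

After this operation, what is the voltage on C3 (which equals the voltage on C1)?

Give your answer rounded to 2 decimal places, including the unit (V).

Initial: C1(3μF, Q=8μC, V=2.67V), C2(5μF, Q=20μC, V=4.00V), C3(1μF, Q=7μC, V=7.00V), C4(3μF, Q=19μC, V=6.33V)
Op 1: CLOSE 3-1: Q_total=15.00, C_total=4.00, V=3.75; Q3=3.75, Q1=11.25; dissipated=7.042

Answer: 3.75 V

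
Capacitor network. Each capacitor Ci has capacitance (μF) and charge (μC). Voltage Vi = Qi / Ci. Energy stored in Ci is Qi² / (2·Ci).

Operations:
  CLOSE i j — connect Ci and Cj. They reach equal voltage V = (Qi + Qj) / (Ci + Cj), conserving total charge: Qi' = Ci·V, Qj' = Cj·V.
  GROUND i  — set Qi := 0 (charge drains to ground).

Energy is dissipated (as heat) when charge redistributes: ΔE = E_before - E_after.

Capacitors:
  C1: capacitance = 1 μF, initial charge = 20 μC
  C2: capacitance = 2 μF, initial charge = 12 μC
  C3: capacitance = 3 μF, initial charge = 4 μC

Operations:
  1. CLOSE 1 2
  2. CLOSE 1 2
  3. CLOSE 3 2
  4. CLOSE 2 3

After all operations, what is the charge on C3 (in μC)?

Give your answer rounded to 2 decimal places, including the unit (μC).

Initial: C1(1μF, Q=20μC, V=20.00V), C2(2μF, Q=12μC, V=6.00V), C3(3μF, Q=4μC, V=1.33V)
Op 1: CLOSE 1-2: Q_total=32.00, C_total=3.00, V=10.67; Q1=10.67, Q2=21.33; dissipated=65.333
Op 2: CLOSE 1-2: Q_total=32.00, C_total=3.00, V=10.67; Q1=10.67, Q2=21.33; dissipated=0.000
Op 3: CLOSE 3-2: Q_total=25.33, C_total=5.00, V=5.07; Q3=15.20, Q2=10.13; dissipated=52.267
Op 4: CLOSE 2-3: Q_total=25.33, C_total=5.00, V=5.07; Q2=10.13, Q3=15.20; dissipated=0.000
Final charges: Q1=10.67, Q2=10.13, Q3=15.20

Answer: 15.20 μC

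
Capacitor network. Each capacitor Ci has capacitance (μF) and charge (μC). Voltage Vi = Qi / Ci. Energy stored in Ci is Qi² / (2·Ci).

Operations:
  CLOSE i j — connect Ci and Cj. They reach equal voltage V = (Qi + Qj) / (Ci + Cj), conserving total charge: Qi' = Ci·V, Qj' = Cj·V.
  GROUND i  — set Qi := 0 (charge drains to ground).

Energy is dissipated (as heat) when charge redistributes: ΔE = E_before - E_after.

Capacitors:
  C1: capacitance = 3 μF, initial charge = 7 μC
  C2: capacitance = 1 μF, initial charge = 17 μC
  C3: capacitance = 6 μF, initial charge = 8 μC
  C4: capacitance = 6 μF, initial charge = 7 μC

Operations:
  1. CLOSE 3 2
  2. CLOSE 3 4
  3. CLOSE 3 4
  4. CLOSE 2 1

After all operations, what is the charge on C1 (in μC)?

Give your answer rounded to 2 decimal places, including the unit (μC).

Initial: C1(3μF, Q=7μC, V=2.33V), C2(1μF, Q=17μC, V=17.00V), C3(6μF, Q=8μC, V=1.33V), C4(6μF, Q=7μC, V=1.17V)
Op 1: CLOSE 3-2: Q_total=25.00, C_total=7.00, V=3.57; Q3=21.43, Q2=3.57; dissipated=105.190
Op 2: CLOSE 3-4: Q_total=28.43, C_total=12.00, V=2.37; Q3=14.21, Q4=14.21; dissipated=8.674
Op 3: CLOSE 3-4: Q_total=28.43, C_total=12.00, V=2.37; Q3=14.21, Q4=14.21; dissipated=0.000
Op 4: CLOSE 2-1: Q_total=10.57, C_total=4.00, V=2.64; Q2=2.64, Q1=7.93; dissipated=0.575
Final charges: Q1=7.93, Q2=2.64, Q3=14.21, Q4=14.21

Answer: 7.93 μC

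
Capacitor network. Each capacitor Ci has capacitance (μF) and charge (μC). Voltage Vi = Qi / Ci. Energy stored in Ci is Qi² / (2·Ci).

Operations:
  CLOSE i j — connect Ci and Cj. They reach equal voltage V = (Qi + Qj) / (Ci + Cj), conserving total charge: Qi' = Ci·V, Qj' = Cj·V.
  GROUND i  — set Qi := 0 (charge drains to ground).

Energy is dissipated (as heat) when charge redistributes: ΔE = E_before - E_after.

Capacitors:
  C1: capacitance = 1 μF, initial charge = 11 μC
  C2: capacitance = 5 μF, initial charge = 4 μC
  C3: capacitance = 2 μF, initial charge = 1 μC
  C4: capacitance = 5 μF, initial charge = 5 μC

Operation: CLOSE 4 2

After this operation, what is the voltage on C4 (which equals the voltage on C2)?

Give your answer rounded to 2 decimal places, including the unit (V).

Answer: 0.90 V

Derivation:
Initial: C1(1μF, Q=11μC, V=11.00V), C2(5μF, Q=4μC, V=0.80V), C3(2μF, Q=1μC, V=0.50V), C4(5μF, Q=5μC, V=1.00V)
Op 1: CLOSE 4-2: Q_total=9.00, C_total=10.00, V=0.90; Q4=4.50, Q2=4.50; dissipated=0.050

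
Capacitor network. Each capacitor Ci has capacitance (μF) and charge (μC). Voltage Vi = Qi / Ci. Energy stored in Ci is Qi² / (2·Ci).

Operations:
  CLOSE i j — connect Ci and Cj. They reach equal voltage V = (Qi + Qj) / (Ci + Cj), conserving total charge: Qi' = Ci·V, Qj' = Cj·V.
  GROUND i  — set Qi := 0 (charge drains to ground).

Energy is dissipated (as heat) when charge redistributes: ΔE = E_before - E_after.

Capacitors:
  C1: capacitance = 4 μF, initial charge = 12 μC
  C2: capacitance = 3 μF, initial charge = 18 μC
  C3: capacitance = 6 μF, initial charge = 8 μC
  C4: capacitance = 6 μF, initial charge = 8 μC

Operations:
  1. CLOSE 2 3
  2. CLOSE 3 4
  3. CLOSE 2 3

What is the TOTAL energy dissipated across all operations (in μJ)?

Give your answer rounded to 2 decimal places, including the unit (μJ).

Initial: C1(4μF, Q=12μC, V=3.00V), C2(3μF, Q=18μC, V=6.00V), C3(6μF, Q=8μC, V=1.33V), C4(6μF, Q=8μC, V=1.33V)
Op 1: CLOSE 2-3: Q_total=26.00, C_total=9.00, V=2.89; Q2=8.67, Q3=17.33; dissipated=21.778
Op 2: CLOSE 3-4: Q_total=25.33, C_total=12.00, V=2.11; Q3=12.67, Q4=12.67; dissipated=3.630
Op 3: CLOSE 2-3: Q_total=21.33, C_total=9.00, V=2.37; Q2=7.11, Q3=14.22; dissipated=0.605
Total dissipated: 26.012 μJ

Answer: 26.01 μJ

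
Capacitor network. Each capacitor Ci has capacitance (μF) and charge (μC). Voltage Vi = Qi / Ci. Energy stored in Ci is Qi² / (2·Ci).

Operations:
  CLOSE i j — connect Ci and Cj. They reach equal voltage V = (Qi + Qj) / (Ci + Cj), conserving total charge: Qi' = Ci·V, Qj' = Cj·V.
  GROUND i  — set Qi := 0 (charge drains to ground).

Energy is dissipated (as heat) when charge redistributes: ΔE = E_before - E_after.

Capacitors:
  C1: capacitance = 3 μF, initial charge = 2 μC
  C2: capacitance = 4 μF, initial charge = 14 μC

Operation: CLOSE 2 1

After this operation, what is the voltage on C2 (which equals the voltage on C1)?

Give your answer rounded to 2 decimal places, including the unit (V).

Initial: C1(3μF, Q=2μC, V=0.67V), C2(4μF, Q=14μC, V=3.50V)
Op 1: CLOSE 2-1: Q_total=16.00, C_total=7.00, V=2.29; Q2=9.14, Q1=6.86; dissipated=6.881

Answer: 2.29 V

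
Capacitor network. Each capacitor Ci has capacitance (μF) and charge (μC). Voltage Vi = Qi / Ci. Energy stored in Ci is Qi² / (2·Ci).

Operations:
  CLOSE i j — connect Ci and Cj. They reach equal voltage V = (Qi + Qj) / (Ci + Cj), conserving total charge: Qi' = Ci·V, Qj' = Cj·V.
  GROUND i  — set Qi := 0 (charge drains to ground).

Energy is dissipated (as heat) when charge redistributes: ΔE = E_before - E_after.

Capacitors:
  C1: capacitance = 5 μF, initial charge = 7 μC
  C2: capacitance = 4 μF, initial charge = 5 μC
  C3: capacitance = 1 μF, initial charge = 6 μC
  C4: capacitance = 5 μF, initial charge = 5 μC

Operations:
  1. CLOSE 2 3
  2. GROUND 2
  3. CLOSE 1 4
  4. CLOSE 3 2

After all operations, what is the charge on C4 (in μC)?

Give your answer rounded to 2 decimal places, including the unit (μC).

Answer: 6.00 μC

Derivation:
Initial: C1(5μF, Q=7μC, V=1.40V), C2(4μF, Q=5μC, V=1.25V), C3(1μF, Q=6μC, V=6.00V), C4(5μF, Q=5μC, V=1.00V)
Op 1: CLOSE 2-3: Q_total=11.00, C_total=5.00, V=2.20; Q2=8.80, Q3=2.20; dissipated=9.025
Op 2: GROUND 2: Q2=0; energy lost=9.680
Op 3: CLOSE 1-4: Q_total=12.00, C_total=10.00, V=1.20; Q1=6.00, Q4=6.00; dissipated=0.200
Op 4: CLOSE 3-2: Q_total=2.20, C_total=5.00, V=0.44; Q3=0.44, Q2=1.76; dissipated=1.936
Final charges: Q1=6.00, Q2=1.76, Q3=0.44, Q4=6.00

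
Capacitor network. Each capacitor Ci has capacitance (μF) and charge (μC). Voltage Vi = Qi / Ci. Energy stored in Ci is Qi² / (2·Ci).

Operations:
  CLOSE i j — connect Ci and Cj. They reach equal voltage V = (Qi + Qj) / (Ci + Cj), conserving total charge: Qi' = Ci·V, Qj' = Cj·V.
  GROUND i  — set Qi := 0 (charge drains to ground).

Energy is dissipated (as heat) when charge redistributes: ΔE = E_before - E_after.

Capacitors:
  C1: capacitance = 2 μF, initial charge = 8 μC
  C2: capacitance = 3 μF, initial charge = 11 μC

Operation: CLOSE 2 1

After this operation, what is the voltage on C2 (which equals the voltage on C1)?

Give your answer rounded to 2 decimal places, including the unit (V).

Answer: 3.80 V

Derivation:
Initial: C1(2μF, Q=8μC, V=4.00V), C2(3μF, Q=11μC, V=3.67V)
Op 1: CLOSE 2-1: Q_total=19.00, C_total=5.00, V=3.80; Q2=11.40, Q1=7.60; dissipated=0.067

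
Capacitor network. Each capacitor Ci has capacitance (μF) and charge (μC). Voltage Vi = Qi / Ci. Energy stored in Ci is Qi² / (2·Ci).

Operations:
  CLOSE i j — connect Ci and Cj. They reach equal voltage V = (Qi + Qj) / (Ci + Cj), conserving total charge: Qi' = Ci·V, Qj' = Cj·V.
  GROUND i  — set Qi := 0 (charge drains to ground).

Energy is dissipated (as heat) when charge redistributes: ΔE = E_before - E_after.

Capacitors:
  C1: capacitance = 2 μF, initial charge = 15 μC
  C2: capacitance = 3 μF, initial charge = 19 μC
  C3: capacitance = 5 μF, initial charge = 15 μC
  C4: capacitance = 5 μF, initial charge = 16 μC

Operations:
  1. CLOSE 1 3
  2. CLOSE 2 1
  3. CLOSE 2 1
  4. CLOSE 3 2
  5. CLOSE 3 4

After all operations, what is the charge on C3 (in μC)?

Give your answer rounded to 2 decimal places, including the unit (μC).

Initial: C1(2μF, Q=15μC, V=7.50V), C2(3μF, Q=19μC, V=6.33V), C3(5μF, Q=15μC, V=3.00V), C4(5μF, Q=16μC, V=3.20V)
Op 1: CLOSE 1-3: Q_total=30.00, C_total=7.00, V=4.29; Q1=8.57, Q3=21.43; dissipated=14.464
Op 2: CLOSE 2-1: Q_total=27.57, C_total=5.00, V=5.51; Q2=16.54, Q1=11.03; dissipated=2.516
Op 3: CLOSE 2-1: Q_total=27.57, C_total=5.00, V=5.51; Q2=16.54, Q1=11.03; dissipated=0.000
Op 4: CLOSE 3-2: Q_total=37.97, C_total=8.00, V=4.75; Q3=23.73, Q2=14.24; dissipated=1.415
Op 5: CLOSE 3-4: Q_total=39.73, C_total=10.00, V=3.97; Q3=19.87, Q4=19.87; dissipated=2.989
Final charges: Q1=11.03, Q2=14.24, Q3=19.87, Q4=19.87

Answer: 19.87 μC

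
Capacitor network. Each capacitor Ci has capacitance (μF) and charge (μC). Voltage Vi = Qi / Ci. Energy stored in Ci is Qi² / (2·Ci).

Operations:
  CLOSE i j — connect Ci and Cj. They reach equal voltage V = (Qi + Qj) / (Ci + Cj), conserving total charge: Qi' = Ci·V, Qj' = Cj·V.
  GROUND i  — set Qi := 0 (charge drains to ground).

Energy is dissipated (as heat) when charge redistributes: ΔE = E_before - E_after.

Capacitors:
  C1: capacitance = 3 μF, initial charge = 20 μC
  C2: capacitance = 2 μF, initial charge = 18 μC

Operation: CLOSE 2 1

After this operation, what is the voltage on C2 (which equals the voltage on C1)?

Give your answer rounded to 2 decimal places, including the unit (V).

Answer: 7.60 V

Derivation:
Initial: C1(3μF, Q=20μC, V=6.67V), C2(2μF, Q=18μC, V=9.00V)
Op 1: CLOSE 2-1: Q_total=38.00, C_total=5.00, V=7.60; Q2=15.20, Q1=22.80; dissipated=3.267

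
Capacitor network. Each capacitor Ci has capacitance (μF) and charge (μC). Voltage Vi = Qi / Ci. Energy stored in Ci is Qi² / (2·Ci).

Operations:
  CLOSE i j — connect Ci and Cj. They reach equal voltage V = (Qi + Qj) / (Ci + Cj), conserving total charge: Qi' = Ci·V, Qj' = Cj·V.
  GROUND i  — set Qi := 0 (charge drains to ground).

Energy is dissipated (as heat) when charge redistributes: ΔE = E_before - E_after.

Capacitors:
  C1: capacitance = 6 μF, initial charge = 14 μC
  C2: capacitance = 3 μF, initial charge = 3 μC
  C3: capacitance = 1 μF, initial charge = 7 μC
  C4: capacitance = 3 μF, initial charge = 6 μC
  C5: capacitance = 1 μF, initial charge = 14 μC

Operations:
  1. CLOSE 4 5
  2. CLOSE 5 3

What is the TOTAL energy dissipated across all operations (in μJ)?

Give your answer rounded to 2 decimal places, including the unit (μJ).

Answer: 55.00 μJ

Derivation:
Initial: C1(6μF, Q=14μC, V=2.33V), C2(3μF, Q=3μC, V=1.00V), C3(1μF, Q=7μC, V=7.00V), C4(3μF, Q=6μC, V=2.00V), C5(1μF, Q=14μC, V=14.00V)
Op 1: CLOSE 4-5: Q_total=20.00, C_total=4.00, V=5.00; Q4=15.00, Q5=5.00; dissipated=54.000
Op 2: CLOSE 5-3: Q_total=12.00, C_total=2.00, V=6.00; Q5=6.00, Q3=6.00; dissipated=1.000
Total dissipated: 55.000 μJ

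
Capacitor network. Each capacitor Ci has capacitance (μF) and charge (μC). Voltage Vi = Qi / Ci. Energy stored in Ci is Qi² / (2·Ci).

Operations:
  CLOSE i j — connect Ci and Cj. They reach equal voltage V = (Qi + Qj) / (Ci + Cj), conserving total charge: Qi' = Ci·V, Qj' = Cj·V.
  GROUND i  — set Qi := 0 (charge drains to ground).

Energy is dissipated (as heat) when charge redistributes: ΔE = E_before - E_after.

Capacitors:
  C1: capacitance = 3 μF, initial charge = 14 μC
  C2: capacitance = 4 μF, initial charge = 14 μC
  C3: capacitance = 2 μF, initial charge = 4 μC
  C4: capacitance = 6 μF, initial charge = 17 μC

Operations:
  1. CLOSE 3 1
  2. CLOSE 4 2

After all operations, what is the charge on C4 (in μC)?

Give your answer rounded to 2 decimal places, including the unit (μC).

Initial: C1(3μF, Q=14μC, V=4.67V), C2(4μF, Q=14μC, V=3.50V), C3(2μF, Q=4μC, V=2.00V), C4(6μF, Q=17μC, V=2.83V)
Op 1: CLOSE 3-1: Q_total=18.00, C_total=5.00, V=3.60; Q3=7.20, Q1=10.80; dissipated=4.267
Op 2: CLOSE 4-2: Q_total=31.00, C_total=10.00, V=3.10; Q4=18.60, Q2=12.40; dissipated=0.533
Final charges: Q1=10.80, Q2=12.40, Q3=7.20, Q4=18.60

Answer: 18.60 μC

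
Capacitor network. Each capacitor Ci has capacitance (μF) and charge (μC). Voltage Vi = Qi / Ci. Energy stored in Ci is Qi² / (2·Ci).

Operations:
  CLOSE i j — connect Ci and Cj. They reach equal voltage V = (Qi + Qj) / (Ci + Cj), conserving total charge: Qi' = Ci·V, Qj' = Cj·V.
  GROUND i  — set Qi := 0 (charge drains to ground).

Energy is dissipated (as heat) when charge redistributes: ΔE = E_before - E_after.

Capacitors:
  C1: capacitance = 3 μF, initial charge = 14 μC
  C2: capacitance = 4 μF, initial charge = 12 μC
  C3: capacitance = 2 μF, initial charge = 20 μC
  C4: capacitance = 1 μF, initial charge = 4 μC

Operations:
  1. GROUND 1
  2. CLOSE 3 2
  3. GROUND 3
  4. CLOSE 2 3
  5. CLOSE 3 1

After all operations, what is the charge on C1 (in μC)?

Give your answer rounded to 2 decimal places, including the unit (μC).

Initial: C1(3μF, Q=14μC, V=4.67V), C2(4μF, Q=12μC, V=3.00V), C3(2μF, Q=20μC, V=10.00V), C4(1μF, Q=4μC, V=4.00V)
Op 1: GROUND 1: Q1=0; energy lost=32.667
Op 2: CLOSE 3-2: Q_total=32.00, C_total=6.00, V=5.33; Q3=10.67, Q2=21.33; dissipated=32.667
Op 3: GROUND 3: Q3=0; energy lost=28.444
Op 4: CLOSE 2-3: Q_total=21.33, C_total=6.00, V=3.56; Q2=14.22, Q3=7.11; dissipated=18.963
Op 5: CLOSE 3-1: Q_total=7.11, C_total=5.00, V=1.42; Q3=2.84, Q1=4.27; dissipated=7.585
Final charges: Q1=4.27, Q2=14.22, Q3=2.84, Q4=4.00

Answer: 4.27 μC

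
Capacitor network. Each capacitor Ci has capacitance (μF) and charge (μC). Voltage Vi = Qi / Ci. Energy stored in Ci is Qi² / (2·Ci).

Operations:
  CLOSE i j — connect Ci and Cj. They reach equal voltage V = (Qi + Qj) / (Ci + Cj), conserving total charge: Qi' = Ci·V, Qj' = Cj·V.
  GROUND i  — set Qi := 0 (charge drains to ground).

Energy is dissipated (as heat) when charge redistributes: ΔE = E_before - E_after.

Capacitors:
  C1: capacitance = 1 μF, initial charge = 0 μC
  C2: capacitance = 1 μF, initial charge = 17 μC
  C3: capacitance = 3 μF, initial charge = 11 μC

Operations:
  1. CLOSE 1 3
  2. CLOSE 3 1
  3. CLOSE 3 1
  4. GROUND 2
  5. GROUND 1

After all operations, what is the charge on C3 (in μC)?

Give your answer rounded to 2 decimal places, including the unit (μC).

Answer: 8.25 μC

Derivation:
Initial: C1(1μF, Q=0μC, V=0.00V), C2(1μF, Q=17μC, V=17.00V), C3(3μF, Q=11μC, V=3.67V)
Op 1: CLOSE 1-3: Q_total=11.00, C_total=4.00, V=2.75; Q1=2.75, Q3=8.25; dissipated=5.042
Op 2: CLOSE 3-1: Q_total=11.00, C_total=4.00, V=2.75; Q3=8.25, Q1=2.75; dissipated=0.000
Op 3: CLOSE 3-1: Q_total=11.00, C_total=4.00, V=2.75; Q3=8.25, Q1=2.75; dissipated=0.000
Op 4: GROUND 2: Q2=0; energy lost=144.500
Op 5: GROUND 1: Q1=0; energy lost=3.781
Final charges: Q1=0.00, Q2=0.00, Q3=8.25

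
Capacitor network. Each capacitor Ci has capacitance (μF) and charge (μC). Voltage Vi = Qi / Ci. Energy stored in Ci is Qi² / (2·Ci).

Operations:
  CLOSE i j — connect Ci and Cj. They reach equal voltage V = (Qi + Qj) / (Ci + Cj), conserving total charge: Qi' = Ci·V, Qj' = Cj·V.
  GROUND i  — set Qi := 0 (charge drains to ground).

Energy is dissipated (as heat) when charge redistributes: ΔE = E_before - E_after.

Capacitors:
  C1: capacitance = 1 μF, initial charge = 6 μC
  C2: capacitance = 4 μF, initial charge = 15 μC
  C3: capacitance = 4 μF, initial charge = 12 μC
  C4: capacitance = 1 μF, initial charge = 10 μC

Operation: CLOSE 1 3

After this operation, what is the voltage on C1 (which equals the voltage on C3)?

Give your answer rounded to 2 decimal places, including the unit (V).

Answer: 3.60 V

Derivation:
Initial: C1(1μF, Q=6μC, V=6.00V), C2(4μF, Q=15μC, V=3.75V), C3(4μF, Q=12μC, V=3.00V), C4(1μF, Q=10μC, V=10.00V)
Op 1: CLOSE 1-3: Q_total=18.00, C_total=5.00, V=3.60; Q1=3.60, Q3=14.40; dissipated=3.600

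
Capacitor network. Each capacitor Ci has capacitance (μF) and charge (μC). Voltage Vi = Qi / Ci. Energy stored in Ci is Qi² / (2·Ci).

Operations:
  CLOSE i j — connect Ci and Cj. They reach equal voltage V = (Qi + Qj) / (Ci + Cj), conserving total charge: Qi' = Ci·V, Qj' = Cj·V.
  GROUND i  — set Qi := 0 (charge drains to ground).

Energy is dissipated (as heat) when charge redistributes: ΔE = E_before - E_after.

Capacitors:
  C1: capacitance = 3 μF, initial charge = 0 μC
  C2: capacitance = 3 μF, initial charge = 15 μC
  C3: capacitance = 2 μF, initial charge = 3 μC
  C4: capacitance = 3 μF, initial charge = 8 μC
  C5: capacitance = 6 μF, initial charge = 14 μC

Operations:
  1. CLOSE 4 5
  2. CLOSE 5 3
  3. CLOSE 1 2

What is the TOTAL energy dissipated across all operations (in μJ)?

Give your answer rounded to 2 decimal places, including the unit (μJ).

Answer: 19.53 μJ

Derivation:
Initial: C1(3μF, Q=0μC, V=0.00V), C2(3μF, Q=15μC, V=5.00V), C3(2μF, Q=3μC, V=1.50V), C4(3μF, Q=8μC, V=2.67V), C5(6μF, Q=14μC, V=2.33V)
Op 1: CLOSE 4-5: Q_total=22.00, C_total=9.00, V=2.44; Q4=7.33, Q5=14.67; dissipated=0.111
Op 2: CLOSE 5-3: Q_total=17.67, C_total=8.00, V=2.21; Q5=13.25, Q3=4.42; dissipated=0.669
Op 3: CLOSE 1-2: Q_total=15.00, C_total=6.00, V=2.50; Q1=7.50, Q2=7.50; dissipated=18.750
Total dissipated: 19.530 μJ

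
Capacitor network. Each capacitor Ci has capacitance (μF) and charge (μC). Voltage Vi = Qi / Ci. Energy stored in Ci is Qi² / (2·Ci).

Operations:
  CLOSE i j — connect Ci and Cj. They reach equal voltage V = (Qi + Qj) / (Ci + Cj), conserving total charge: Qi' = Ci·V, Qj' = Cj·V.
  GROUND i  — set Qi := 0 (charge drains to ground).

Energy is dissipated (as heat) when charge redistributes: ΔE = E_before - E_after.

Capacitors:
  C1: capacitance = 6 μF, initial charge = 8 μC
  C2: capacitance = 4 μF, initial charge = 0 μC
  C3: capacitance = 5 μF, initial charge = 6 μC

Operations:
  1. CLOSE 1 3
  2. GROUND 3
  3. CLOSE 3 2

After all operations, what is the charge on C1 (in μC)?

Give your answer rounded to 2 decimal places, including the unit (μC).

Answer: 7.64 μC

Derivation:
Initial: C1(6μF, Q=8μC, V=1.33V), C2(4μF, Q=0μC, V=0.00V), C3(5μF, Q=6μC, V=1.20V)
Op 1: CLOSE 1-3: Q_total=14.00, C_total=11.00, V=1.27; Q1=7.64, Q3=6.36; dissipated=0.024
Op 2: GROUND 3: Q3=0; energy lost=4.050
Op 3: CLOSE 3-2: Q_total=0.00, C_total=9.00, V=0.00; Q3=0.00, Q2=0.00; dissipated=0.000
Final charges: Q1=7.64, Q2=0.00, Q3=0.00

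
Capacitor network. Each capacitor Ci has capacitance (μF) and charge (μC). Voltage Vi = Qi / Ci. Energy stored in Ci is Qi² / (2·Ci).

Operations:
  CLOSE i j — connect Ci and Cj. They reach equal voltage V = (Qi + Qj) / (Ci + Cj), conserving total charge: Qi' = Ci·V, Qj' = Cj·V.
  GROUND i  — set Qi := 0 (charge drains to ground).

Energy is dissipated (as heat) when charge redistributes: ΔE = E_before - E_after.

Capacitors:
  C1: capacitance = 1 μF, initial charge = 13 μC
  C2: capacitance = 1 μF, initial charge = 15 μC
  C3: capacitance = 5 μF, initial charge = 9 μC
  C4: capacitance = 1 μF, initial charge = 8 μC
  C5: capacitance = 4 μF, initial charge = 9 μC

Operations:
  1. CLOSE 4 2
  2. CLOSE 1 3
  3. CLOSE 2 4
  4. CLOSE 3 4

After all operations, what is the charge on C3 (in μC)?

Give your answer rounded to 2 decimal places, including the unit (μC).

Initial: C1(1μF, Q=13μC, V=13.00V), C2(1μF, Q=15μC, V=15.00V), C3(5μF, Q=9μC, V=1.80V), C4(1μF, Q=8μC, V=8.00V), C5(4μF, Q=9μC, V=2.25V)
Op 1: CLOSE 4-2: Q_total=23.00, C_total=2.00, V=11.50; Q4=11.50, Q2=11.50; dissipated=12.250
Op 2: CLOSE 1-3: Q_total=22.00, C_total=6.00, V=3.67; Q1=3.67, Q3=18.33; dissipated=52.267
Op 3: CLOSE 2-4: Q_total=23.00, C_total=2.00, V=11.50; Q2=11.50, Q4=11.50; dissipated=0.000
Op 4: CLOSE 3-4: Q_total=29.83, C_total=6.00, V=4.97; Q3=24.86, Q4=4.97; dissipated=25.567
Final charges: Q1=3.67, Q2=11.50, Q3=24.86, Q4=4.97, Q5=9.00

Answer: 24.86 μC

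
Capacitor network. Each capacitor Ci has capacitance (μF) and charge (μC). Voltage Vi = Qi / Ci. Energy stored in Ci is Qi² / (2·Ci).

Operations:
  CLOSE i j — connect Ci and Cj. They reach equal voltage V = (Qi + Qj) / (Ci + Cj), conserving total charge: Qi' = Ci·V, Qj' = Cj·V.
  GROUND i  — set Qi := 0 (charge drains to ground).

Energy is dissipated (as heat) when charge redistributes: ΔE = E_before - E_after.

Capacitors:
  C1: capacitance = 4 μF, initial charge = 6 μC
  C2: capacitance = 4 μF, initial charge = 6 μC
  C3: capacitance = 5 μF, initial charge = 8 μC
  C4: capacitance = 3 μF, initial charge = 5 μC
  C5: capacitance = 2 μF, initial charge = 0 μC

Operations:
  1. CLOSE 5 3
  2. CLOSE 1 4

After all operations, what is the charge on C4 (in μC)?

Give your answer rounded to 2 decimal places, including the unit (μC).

Answer: 4.71 μC

Derivation:
Initial: C1(4μF, Q=6μC, V=1.50V), C2(4μF, Q=6μC, V=1.50V), C3(5μF, Q=8μC, V=1.60V), C4(3μF, Q=5μC, V=1.67V), C5(2μF, Q=0μC, V=0.00V)
Op 1: CLOSE 5-3: Q_total=8.00, C_total=7.00, V=1.14; Q5=2.29, Q3=5.71; dissipated=1.829
Op 2: CLOSE 1-4: Q_total=11.00, C_total=7.00, V=1.57; Q1=6.29, Q4=4.71; dissipated=0.024
Final charges: Q1=6.29, Q2=6.00, Q3=5.71, Q4=4.71, Q5=2.29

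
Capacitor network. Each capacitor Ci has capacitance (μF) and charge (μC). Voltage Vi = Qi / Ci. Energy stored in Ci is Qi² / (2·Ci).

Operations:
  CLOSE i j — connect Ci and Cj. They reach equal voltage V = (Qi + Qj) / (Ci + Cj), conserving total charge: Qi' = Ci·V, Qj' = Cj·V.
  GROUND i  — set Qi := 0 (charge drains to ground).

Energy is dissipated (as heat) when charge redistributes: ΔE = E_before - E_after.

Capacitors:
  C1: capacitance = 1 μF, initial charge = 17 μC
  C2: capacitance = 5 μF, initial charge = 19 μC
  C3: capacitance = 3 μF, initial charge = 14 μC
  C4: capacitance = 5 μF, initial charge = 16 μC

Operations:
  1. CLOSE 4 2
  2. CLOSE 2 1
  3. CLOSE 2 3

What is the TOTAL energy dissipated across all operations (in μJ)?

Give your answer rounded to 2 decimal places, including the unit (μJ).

Initial: C1(1μF, Q=17μC, V=17.00V), C2(5μF, Q=19μC, V=3.80V), C3(3μF, Q=14μC, V=4.67V), C4(5μF, Q=16μC, V=3.20V)
Op 1: CLOSE 4-2: Q_total=35.00, C_total=10.00, V=3.50; Q4=17.50, Q2=17.50; dissipated=0.450
Op 2: CLOSE 2-1: Q_total=34.50, C_total=6.00, V=5.75; Q2=28.75, Q1=5.75; dissipated=75.938
Op 3: CLOSE 2-3: Q_total=42.75, C_total=8.00, V=5.34; Q2=26.72, Q3=16.03; dissipated=1.100
Total dissipated: 77.488 μJ

Answer: 77.49 μJ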